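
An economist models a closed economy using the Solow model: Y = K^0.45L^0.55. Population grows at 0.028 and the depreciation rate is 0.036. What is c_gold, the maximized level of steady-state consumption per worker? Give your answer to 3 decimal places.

c_gold ≈ 2.713

n + δ = 0.028 + 0.036 = 0.064.
Setting f'(k) = n+δ gives 0.45·k^(0.45−1) = 0.064, hence k_gold = (0.45/0.064)^(1/0.55) ≈ 34.6784.
y_gold = 34.6784^0.45 ≈ 4.9320.
c_gold = y_gold − (n+δ)·k_gold = 4.9320 − 0.064·34.6784 ≈ 2.7126.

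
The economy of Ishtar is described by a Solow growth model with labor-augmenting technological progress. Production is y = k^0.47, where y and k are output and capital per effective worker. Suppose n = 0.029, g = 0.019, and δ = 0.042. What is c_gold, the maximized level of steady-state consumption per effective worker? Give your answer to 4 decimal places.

n + g + δ = 0.029 + 0.019 + 0.042 = 0.09.
Setting f'(k) = n+g+δ gives 0.47·k^(0.47−1) = 0.09, hence k_gold = (0.47/0.09)^(1/0.53) ≈ 22.6175.
y_gold = 22.6175^0.47 ≈ 4.3310.
c_gold = y_gold − (n+g+δ)·k_gold = 4.3310 − 0.09·22.6175 ≈ 2.2954.

c_gold ≈ 2.2954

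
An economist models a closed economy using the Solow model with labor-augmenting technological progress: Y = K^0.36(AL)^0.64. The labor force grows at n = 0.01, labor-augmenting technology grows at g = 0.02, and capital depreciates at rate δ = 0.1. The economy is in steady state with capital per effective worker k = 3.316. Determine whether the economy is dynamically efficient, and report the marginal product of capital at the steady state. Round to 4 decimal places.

dynamically efficient; MPK ≈ 0.1672

Break-even investment rate: n + g + δ = 0.01 + 0.02 + 0.1 = 0.13.
MPK = 0.36·k^(0.36−1) = 0.36·3.316^(-0.64) ≈ 0.1672.
MPK > 0.13, so the economy is dynamically efficient (under-saving).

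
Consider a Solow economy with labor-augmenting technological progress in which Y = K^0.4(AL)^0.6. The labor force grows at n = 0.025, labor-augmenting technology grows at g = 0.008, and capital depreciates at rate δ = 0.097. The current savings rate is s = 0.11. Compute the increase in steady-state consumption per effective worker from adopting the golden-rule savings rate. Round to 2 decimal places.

Δc ≈ 0.47

Break-even investment rate: n + g + δ = 0.025 + 0.008 + 0.097 = 0.13.
Current steady state (s = 0.11): k* = (0.11/0.13)^(1/0.6) ≈ 0.7570, y* = 0.7570^0.4 ≈ 0.8946, c* = (1−0.11)·0.8946 ≈ 0.7962.
At the golden rule the marginal product of capital equals n+g+δ: 0.4·k^(0.4−1) = 0.13. Solving, k_gold = (0.4/0.13)^(1/0.6) ≈ 6.5092.
y_gold = 6.5092^0.4 ≈ 2.1155, c_gold = y_gold − 0.13·k_gold ≈ 1.2693.
Gain: Δc = 1.2693 − 0.7962 ≈ 0.4731.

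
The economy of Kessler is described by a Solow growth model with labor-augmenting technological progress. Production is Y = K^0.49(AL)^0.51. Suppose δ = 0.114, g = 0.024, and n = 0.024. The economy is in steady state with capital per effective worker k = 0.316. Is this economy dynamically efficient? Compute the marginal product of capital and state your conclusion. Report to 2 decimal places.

Capital per effective worker breaks even when investment replaces (n + g + δ)·k; here n + g + δ = 0.162.
MPK = 0.49·k^(0.49−1) = 0.49·0.316^(-0.51) ≈ 0.8818.
MPK > 0.162, so the economy is dynamically efficient (under-saving).

dynamically efficient; MPK ≈ 0.88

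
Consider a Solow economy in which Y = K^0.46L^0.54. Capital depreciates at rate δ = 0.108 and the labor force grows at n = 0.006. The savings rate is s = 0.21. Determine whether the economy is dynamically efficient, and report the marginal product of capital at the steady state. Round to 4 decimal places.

dynamically efficient; MPK ≈ 0.2497

n + δ = 0.006 + 0.108 = 0.114.
Steady-state k*: s·k^0.46 = 0.114·k gives k* = (0.21/0.114)^(1/0.54) ≈ 3.0997.
MPK = 0.46·3.0997^(-0.54) ≈ 0.2497.
MPK > n+δ = 0.114, so the economy is dynamically efficient (under-saving).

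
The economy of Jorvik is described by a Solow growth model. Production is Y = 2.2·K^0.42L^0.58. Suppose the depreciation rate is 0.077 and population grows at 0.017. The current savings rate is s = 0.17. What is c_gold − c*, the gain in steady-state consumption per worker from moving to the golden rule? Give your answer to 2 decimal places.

Δc ≈ 1.71

Break-even investment rate: n + δ = 0.017 + 0.077 = 0.094.
Current steady state (s = 0.17): k* = (0.17·2.2/0.094)^(1/0.58) ≈ 10.8154, y* = 2.2·10.8154^0.42 ≈ 5.9803, c* = (1−0.17)·5.9803 ≈ 4.9636.
Setting f'(k) = n+δ gives 0.42·2.2·k^(0.42−1) = 0.094, hence k_gold = (0.42·2.2/0.094)^(1/0.58) ≈ 51.4379.
y_gold = 2.2·51.4379^0.42 ≈ 11.5123, c_gold = y_gold − 0.094·k_gold ≈ 6.6771.
Gain: Δc = 6.6771 − 4.9636 ≈ 1.7135.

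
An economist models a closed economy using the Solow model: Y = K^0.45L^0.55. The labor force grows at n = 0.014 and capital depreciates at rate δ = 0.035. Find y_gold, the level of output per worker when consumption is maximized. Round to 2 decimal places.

y_gold ≈ 6.14

The effective depreciation rate is n + δ = 0.014 + 0.035 = 0.049.
At the golden rule the marginal product of capital equals n+δ: 0.45·k^(0.45−1) = 0.049. Solving, k_gold = (0.45/0.049)^(1/0.55) ≈ 56.3558.
Output: y_gold = k_gold^0.45 = 56.3558^0.45 ≈ 6.1365.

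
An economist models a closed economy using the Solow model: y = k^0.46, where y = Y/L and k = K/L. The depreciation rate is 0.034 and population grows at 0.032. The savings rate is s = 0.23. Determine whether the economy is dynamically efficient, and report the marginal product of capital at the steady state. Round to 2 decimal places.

Capital per worker breaks even when investment replaces (n + δ)·k; here n + δ = 0.066.
Steady-state k*: s·k^0.46 = 0.066·k gives k* = (0.23/0.066)^(1/0.54) ≈ 10.0936.
MPK = 0.46·10.0936^(-0.54) ≈ 0.1320.
MPK > n+δ = 0.066, so the economy is dynamically efficient (under-saving).

dynamically efficient; MPK ≈ 0.13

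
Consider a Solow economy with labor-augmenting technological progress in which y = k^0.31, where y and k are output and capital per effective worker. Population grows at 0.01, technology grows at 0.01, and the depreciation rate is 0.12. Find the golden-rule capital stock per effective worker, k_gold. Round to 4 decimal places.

k_gold ≈ 3.1647

n + g + δ = 0.01 + 0.01 + 0.12 = 0.14.
Setting f'(k) = n+g+δ gives 0.31·k^(0.31−1) = 0.14, hence k_gold = (0.31/0.14)^(1/0.69) ≈ 3.1647.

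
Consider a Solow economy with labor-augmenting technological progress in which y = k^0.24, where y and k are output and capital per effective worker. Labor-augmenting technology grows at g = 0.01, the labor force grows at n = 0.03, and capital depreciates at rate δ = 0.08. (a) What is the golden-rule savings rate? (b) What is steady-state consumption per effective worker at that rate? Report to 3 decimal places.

Break-even investment rate: n + g + δ = 0.03 + 0.01 + 0.08 = 0.12.
For Cobb-Douglas, s_gold equals capital's share: s_gold = 0.24.
Setting f'(k) = n+g+δ gives 0.24·k^(0.24−1) = 0.12, hence k_gold = (0.24/0.12)^(1/0.76) ≈ 2.4894.
y_gold = 2.4894^0.24 ≈ 1.2447; c_gold = (1−0.24)·y_gold ≈ 0.9460.

(a) s_gold = 0.240; (b) c_gold ≈ 0.946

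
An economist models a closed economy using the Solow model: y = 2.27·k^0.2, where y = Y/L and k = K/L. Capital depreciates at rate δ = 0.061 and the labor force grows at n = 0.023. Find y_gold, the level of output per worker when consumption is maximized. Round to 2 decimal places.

n + δ = 0.023 + 0.061 = 0.084.
At the golden rule the marginal product of capital equals n+δ: 0.2·2.27·k^(0.2−1) = 0.084. Solving, k_gold = (0.2·2.27/0.084)^(1/0.8) ≈ 8.2408.
Output: y_gold = 2.27·k_gold^0.2 = 2.27·8.2408^0.2 ≈ 3.4611.

y_gold ≈ 3.46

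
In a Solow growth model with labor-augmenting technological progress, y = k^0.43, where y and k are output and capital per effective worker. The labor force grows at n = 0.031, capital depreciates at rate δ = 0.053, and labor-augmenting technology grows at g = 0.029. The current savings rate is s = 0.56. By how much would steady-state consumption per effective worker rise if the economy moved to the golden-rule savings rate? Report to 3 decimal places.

Break-even investment rate: n + g + δ = 0.031 + 0.029 + 0.053 = 0.113.
Current steady state (s = 0.56): k* = (0.56/0.113)^(1/0.57) ≈ 16.5764, y* = 16.5764^0.43 ≈ 3.3449, c* = (1−0.56)·3.3449 ≈ 1.4717.
Maximizing c = f(k) − (n+g+δ)·k gives f'(k) = n+g+δ, i.e. 0.43·k^(0.43−1) = 0.113, so k_gold = (0.43/0.113)^(1/0.57) ≈ 10.4286.
y_gold = 10.4286^0.43 ≈ 2.7406, c_gold = y_gold − 0.113·k_gold ≈ 1.5621.
Gain: Δc = 1.5621 − 1.4717 ≈ 0.0904.

Δc ≈ 0.090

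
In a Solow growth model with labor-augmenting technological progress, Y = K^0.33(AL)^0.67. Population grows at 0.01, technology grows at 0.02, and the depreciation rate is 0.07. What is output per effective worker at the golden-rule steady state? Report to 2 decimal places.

The effective depreciation rate is n + g + δ = 0.01 + 0.02 + 0.07 = 0.1.
At the golden rule the marginal product of capital equals n+g+δ: 0.33·k^(0.33−1) = 0.1. Solving, k_gold = (0.33/0.1)^(1/0.67) ≈ 5.9416.
Output: y_gold = k_gold^0.33 = 5.9416^0.33 ≈ 1.8005.

y_gold ≈ 1.80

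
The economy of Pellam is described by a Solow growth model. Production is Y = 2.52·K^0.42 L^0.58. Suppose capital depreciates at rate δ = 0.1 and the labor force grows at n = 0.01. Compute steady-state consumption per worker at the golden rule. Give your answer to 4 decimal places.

c_gold ≈ 7.5308

Break-even investment rate: n + δ = 0.01 + 0.1 = 0.11.
Golden rule sets MPK = n+δ: 0.42·2.52·k^(0.42−1) = 0.11, so k_gold = (0.42·2.52/0.11)^(1/0.58) ≈ 49.5759.
y_gold = 2.52·49.5759^0.42 ≈ 12.9842.
c_gold = y_gold − (n+δ)·k_gold = 12.9842 − 0.11·49.5759 ≈ 7.5308.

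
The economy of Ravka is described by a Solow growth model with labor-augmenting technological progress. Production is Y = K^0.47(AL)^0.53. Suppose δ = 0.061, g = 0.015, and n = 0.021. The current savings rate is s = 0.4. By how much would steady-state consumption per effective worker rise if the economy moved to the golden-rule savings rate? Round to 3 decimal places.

Capital per effective worker breaks even when investment replaces (n + g + δ)·k; here n + g + δ = 0.097.
Current steady state (s = 0.4): k* = (0.4/0.097)^(1/0.53) ≈ 14.4851, y* = 14.4851^0.47 ≈ 3.5126, c* = (1−0.4)·3.5126 ≈ 2.1076.
Maximizing c = f(k) − (n+g+δ)·k gives f'(k) = n+g+δ, i.e. 0.47·k^(0.47−1) = 0.097, so k_gold = (0.47/0.097)^(1/0.53) ≈ 19.6367.
y_gold = 19.6367^0.47 ≈ 4.0527, c_gold = y_gold − 0.097·k_gold ≈ 2.1479.
Gain: Δc = 2.1479 − 2.1076 ≈ 0.0403.

Δc ≈ 0.040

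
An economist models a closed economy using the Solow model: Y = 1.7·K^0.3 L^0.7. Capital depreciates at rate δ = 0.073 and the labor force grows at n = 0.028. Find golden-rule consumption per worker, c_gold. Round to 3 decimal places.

Break-even investment rate: n + δ = 0.028 + 0.073 = 0.101.
At the golden rule the marginal product of capital equals n+δ: 0.3·1.7·k^(0.3−1) = 0.101. Solving, k_gold = (0.3·1.7/0.101)^(1/0.7) ≈ 10.1074.
y_gold = 1.7·10.1074^0.3 ≈ 3.4028.
c_gold = y_gold − (n+δ)·k_gold = 3.4028 − 0.101·10.1074 ≈ 2.3820.

c_gold ≈ 2.382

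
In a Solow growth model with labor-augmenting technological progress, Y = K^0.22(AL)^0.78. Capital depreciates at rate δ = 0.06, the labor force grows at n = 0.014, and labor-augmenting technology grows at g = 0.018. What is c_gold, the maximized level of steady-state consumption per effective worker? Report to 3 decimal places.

c_gold ≈ 0.997

Capital per effective worker breaks even when investment replaces (n + g + δ)·k; here n + g + δ = 0.092.
Maximizing c = f(k) − (n+g+δ)·k gives f'(k) = n+g+δ, i.e. 0.22·k^(0.22−1) = 0.092, so k_gold = (0.22/0.092)^(1/0.78) ≈ 3.0579.
y_gold = 3.0579^0.22 ≈ 1.2788.
c_gold = y_gold − (n+g+δ)·k_gold = 1.2788 − 0.092·3.0579 ≈ 0.9974.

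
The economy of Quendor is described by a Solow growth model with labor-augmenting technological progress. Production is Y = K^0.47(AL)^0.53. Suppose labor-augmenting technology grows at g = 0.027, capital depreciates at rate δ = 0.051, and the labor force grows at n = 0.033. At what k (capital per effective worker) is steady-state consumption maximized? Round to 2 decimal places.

k_gold ≈ 15.23

The effective depreciation rate is n + g + δ = 0.033 + 0.027 + 0.051 = 0.111.
Setting f'(k) = n+g+δ gives 0.47·k^(0.47−1) = 0.111, hence k_gold = (0.47/0.111)^(1/0.53) ≈ 15.2263.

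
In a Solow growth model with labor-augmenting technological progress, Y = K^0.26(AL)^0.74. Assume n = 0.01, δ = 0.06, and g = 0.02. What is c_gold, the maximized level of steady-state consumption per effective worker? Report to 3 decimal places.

c_gold ≈ 1.074

Break-even investment rate: n + g + δ = 0.01 + 0.02 + 0.06 = 0.09.
Setting f'(k) = n+g+δ gives 0.26·k^(0.26−1) = 0.09, hence k_gold = (0.26/0.09)^(1/0.74) ≈ 4.1938.
y_gold = 4.1938^0.26 ≈ 1.4517.
c_gold = y_gold − (n+g+δ)·k_gold = 1.4517 − 0.09·4.1938 ≈ 1.0743.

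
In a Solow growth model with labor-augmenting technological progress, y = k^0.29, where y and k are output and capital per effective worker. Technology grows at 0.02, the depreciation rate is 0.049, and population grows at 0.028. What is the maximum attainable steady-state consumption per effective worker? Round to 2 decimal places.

c_gold ≈ 1.11

The effective depreciation rate is n + g + δ = 0.028 + 0.02 + 0.049 = 0.097.
Setting f'(k) = n+g+δ gives 0.29·k^(0.29−1) = 0.097, hence k_gold = (0.29/0.097)^(1/0.71) ≈ 4.6762.
y_gold = 4.6762^0.29 ≈ 1.5641.
c_gold = y_gold − (n+g+δ)·k_gold = 1.5641 − 0.097·4.6762 ≈ 1.1105.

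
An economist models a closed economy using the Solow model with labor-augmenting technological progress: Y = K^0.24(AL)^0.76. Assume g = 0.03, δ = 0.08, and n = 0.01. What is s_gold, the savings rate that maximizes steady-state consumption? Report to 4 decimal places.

Capital per effective worker breaks even when investment replaces (n + g + δ)·k; here n + g + δ = 0.12.
At the golden rule MPK = n+g+δ, and in any Cobb-Douglas steady state s = (n+g+δ)·k/y = MPK·k/y = capital's share 0.24.

s_gold = 0.2400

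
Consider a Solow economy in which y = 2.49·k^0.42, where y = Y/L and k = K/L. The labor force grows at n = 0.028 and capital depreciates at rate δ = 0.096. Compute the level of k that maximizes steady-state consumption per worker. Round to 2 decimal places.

Break-even investment rate: n + δ = 0.028 + 0.096 = 0.124.
Maximizing c = f(k) − (n+δ)·k gives f'(k) = n+δ, i.e. 0.42·2.49·k^(0.42−1) = 0.124, so k_gold = (0.42·2.49/0.124)^(1/0.58) ≈ 39.5001.

k_gold ≈ 39.50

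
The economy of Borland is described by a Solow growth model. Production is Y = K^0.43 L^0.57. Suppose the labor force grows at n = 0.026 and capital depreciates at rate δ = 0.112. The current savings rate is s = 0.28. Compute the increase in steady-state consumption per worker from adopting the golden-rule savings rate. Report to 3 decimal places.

Break-even investment rate: n + δ = 0.026 + 0.112 = 0.138.
Current steady state (s = 0.28): k* = (0.28/0.138)^(1/0.57) ≈ 3.4601, y* = 3.4601^0.43 ≈ 1.7053, c* = (1−0.28)·1.7053 ≈ 1.2278.
At the golden rule the marginal product of capital equals n+δ: 0.43·k^(0.43−1) = 0.138. Solving, k_gold = (0.43/0.138)^(1/0.57) ≈ 7.3442.
y_gold = 7.3442^0.43 ≈ 2.3570, c_gold = y_gold − 0.138·k_gold ≈ 1.3435.
Gain: Δc = 1.3435 − 1.2278 ≈ 0.1156.

Δc ≈ 0.116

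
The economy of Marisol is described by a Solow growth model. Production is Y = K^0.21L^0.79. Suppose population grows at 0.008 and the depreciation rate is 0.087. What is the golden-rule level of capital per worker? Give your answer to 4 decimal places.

The effective depreciation rate is n + δ = 0.008 + 0.087 = 0.095.
At the golden rule the marginal product of capital equals n+δ: 0.21·k^(0.21−1) = 0.095. Solving, k_gold = (0.21/0.095)^(1/0.79) ≈ 2.7294.

k_gold ≈ 2.7294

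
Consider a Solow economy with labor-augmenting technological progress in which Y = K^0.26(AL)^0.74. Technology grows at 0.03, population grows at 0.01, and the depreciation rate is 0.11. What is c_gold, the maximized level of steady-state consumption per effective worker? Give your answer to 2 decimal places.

n + g + δ = 0.01 + 0.03 + 0.11 = 0.15.
Maximizing c = f(k) − (n+g+δ)·k gives f'(k) = n+g+δ, i.e. 0.26·k^(0.26−1) = 0.15, so k_gold = (0.26/0.15)^(1/0.74) ≈ 2.1029.
y_gold = 2.1029^0.26 ≈ 1.2132.
c_gold = y_gold − (n+g+δ)·k_gold = 1.2132 − 0.15·2.1029 ≈ 0.8978.

c_gold ≈ 0.90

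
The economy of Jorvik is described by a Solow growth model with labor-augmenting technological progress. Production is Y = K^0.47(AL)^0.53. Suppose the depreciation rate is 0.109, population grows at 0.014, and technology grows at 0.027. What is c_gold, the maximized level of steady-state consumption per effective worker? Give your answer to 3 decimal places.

n + g + δ = 0.014 + 0.027 + 0.109 = 0.15.
Setting f'(k) = n+g+δ gives 0.47·k^(0.47−1) = 0.15, hence k_gold = (0.47/0.15)^(1/0.53) ≈ 8.6270.
y_gold = 8.6270^0.47 ≈ 2.7533.
c_gold = y_gold − (n+g+δ)·k_gold = 2.7533 − 0.15·8.6270 ≈ 1.4593.

c_gold ≈ 1.459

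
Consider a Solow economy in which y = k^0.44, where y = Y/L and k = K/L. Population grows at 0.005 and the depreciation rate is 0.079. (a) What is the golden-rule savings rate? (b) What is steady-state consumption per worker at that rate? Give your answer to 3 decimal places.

n + δ = 0.005 + 0.079 = 0.084.
For Cobb-Douglas, s_gold equals capital's share: s_gold = 0.44.
Maximizing c = f(k) − (n+δ)·k gives f'(k) = n+δ, i.e. 0.44·k^(0.44−1) = 0.084, so k_gold = (0.44/0.084)^(1/0.56) ≈ 19.2415.
y_gold = 19.2415^0.44 ≈ 3.6734; c_gold = (1−0.44)·y_gold ≈ 2.0571.

(a) s_gold = 0.440; (b) c_gold ≈ 2.057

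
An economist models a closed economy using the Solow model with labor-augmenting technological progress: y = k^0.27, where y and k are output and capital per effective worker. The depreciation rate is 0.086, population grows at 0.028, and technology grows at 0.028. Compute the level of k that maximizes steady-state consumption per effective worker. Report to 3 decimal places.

Break-even investment rate: n + g + δ = 0.028 + 0.028 + 0.086 = 0.142.
Setting f'(k) = n+g+δ gives 0.27·k^(0.27−1) = 0.142, hence k_gold = (0.27/0.142)^(1/0.73) ≈ 2.4115.

k_gold ≈ 2.412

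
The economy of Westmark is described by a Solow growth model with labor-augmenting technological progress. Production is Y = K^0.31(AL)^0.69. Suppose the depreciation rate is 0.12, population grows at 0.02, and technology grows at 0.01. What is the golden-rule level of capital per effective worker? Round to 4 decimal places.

k_gold ≈ 2.8636

n + g + δ = 0.02 + 0.01 + 0.12 = 0.15.
Maximizing c = f(k) − (n+g+δ)·k gives f'(k) = n+g+δ, i.e. 0.31·k^(0.31−1) = 0.15, so k_gold = (0.31/0.15)^(1/0.69) ≈ 2.8636.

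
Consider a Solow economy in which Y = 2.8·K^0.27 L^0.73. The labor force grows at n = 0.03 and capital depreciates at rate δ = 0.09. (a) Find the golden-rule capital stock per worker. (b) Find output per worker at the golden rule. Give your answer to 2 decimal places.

Break-even investment rate: n + δ = 0.03 + 0.09 = 0.12.
At the golden rule the marginal product of capital equals n+δ: 0.27·2.8·k^(0.27−1) = 0.12. Solving, k_gold = (0.27·2.8/0.12)^(1/0.73) ≈ 12.4448.
y_gold = 2.8·12.4448^0.27 ≈ 5.5310.

(a) k_gold ≈ 12.44; (b) y_gold ≈ 5.53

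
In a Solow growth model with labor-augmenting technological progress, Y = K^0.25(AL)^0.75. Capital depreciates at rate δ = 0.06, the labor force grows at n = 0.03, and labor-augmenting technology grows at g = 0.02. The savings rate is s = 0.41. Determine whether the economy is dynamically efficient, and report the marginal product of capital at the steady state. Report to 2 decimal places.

n + g + δ = 0.03 + 0.02 + 0.06 = 0.11.
Steady-state k*: s·k^0.25 = 0.11·k gives k* = (0.41/0.11)^(1/0.75) ≈ 5.7790.
MPK = 0.25·5.7790^(-0.75) ≈ 0.0671.
MPK < n+g+δ = 0.11, so the economy is dynamically inefficient (over-saving).

dynamically inefficient; MPK ≈ 0.07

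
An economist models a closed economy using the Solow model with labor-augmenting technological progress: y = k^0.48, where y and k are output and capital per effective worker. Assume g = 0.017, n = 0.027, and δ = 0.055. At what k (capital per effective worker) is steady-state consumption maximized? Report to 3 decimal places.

The effective depreciation rate is n + g + δ = 0.027 + 0.017 + 0.055 = 0.099.
At the golden rule the marginal product of capital equals n+g+δ: 0.48·k^(0.48−1) = 0.099. Solving, k_gold = (0.48/0.099)^(1/0.52) ≈ 20.8196.

k_gold ≈ 20.820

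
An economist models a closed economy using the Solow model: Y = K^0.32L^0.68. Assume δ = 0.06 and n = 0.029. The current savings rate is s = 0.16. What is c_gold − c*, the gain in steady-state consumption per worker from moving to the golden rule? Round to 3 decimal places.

Δc ≈ 0.135

n + δ = 0.029 + 0.06 = 0.089.
Current steady state (s = 0.16): k* = (0.16/0.089)^(1/0.68) ≈ 2.3692, y* = 2.3692^0.32 ≈ 1.3179, c* = (1−0.16)·1.3179 ≈ 1.1070.
Golden rule sets MPK = n+δ: 0.32·k^(0.32−1) = 0.089, so k_gold = (0.32/0.089)^(1/0.68) ≈ 6.5659.
y_gold = 6.5659^0.32 ≈ 1.8261, c_gold = y_gold − 0.089·k_gold ≈ 1.2418.
Gain: Δc = 1.2418 − 1.1070 ≈ 0.1348.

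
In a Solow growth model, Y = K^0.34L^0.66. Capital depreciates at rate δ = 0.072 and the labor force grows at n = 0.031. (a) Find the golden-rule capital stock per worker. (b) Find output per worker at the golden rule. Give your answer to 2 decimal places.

n + δ = 0.031 + 0.072 = 0.103.
At the golden rule the marginal product of capital equals n+δ: 0.34·k^(0.34−1) = 0.103. Solving, k_gold = (0.34/0.103)^(1/0.66) ≈ 6.1069.
y_gold = 6.1069^0.34 ≈ 1.8500.

(a) k_gold ≈ 6.11; (b) y_gold ≈ 1.85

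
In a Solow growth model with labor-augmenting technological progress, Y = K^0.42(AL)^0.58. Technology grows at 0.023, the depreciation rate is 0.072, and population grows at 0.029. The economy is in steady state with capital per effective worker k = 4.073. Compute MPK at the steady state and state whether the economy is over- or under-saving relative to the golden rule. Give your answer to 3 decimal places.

Break-even investment rate: n + g + δ = 0.029 + 0.023 + 0.072 = 0.124.
MPK = 0.42·k^(0.42−1) = 0.42·4.073^(-0.58) ≈ 0.1860.
MPK > 0.124, so the economy is dynamically efficient (under-saving).

under-saving; MPK ≈ 0.186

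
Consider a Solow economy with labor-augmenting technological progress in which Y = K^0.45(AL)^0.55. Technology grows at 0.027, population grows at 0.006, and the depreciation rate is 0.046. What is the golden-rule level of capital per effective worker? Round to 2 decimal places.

Break-even investment rate: n + g + δ = 0.006 + 0.027 + 0.046 = 0.079.
At the golden rule the marginal product of capital equals n+g+δ: 0.45·k^(0.45−1) = 0.079. Solving, k_gold = (0.45/0.079)^(1/0.55) ≈ 23.6479.

k_gold ≈ 23.65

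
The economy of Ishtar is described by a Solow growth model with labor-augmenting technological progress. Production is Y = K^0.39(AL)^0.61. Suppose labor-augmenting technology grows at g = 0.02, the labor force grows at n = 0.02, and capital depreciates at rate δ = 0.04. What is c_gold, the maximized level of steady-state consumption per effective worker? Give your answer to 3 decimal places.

Capital per effective worker breaks even when investment replaces (n + g + δ)·k; here n + g + δ = 0.08.
Setting f'(k) = n+g+δ gives 0.39·k^(0.39−1) = 0.08, hence k_gold = (0.39/0.08)^(1/0.61) ≈ 13.4223.
y_gold = 13.4223^0.39 ≈ 2.7533.
c_gold = y_gold − (n+g+δ)·k_gold = 2.7533 − 0.08·13.4223 ≈ 1.6795.

c_gold ≈ 1.680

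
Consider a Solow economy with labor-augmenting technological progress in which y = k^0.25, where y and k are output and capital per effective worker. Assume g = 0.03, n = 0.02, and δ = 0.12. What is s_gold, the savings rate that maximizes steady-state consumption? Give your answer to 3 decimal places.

The effective depreciation rate is n + g + δ = 0.02 + 0.03 + 0.12 = 0.17.
At the golden rule MPK = n+g+δ, and in any Cobb-Douglas steady state s = (n+g+δ)·k/y = MPK·k/y = capital's share 0.25.

s_gold = 0.250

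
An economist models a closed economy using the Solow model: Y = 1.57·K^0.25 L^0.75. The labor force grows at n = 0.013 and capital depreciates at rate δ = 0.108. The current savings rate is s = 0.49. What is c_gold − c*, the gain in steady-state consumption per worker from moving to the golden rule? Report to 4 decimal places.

Δc ≈ 0.2597

Break-even investment rate: n + δ = 0.013 + 0.108 = 0.121.
Current steady state (s = 0.49): k* = (0.49·1.57/0.121)^(1/0.75) ≈ 11.7782, y* = 1.57·11.7782^0.25 ≈ 2.9085, c* = (1−0.49)·2.9085 ≈ 1.4833.
Setting f'(k) = n+δ gives 0.25·1.57·k^(0.25−1) = 0.121, hence k_gold = (0.25·1.57/0.121)^(1/0.75) ≈ 4.8018.
y_gold = 1.57·4.8018^0.25 ≈ 2.3241, c_gold = y_gold − 0.121·k_gold ≈ 1.7431.
Gain: Δc = 1.7431 − 1.4833 ≈ 0.2597.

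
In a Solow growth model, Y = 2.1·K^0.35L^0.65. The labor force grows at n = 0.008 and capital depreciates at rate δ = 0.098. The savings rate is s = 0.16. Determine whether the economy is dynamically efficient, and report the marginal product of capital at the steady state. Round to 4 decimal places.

Break-even investment rate: n + δ = 0.008 + 0.098 = 0.106.
Steady-state k*: s·A·k^0.35 = 0.106·k gives k* = (0.16·2.1/0.106)^(1/0.65) ≈ 5.8996.
MPK = 0.35·2.1·5.8996^(-0.65) ≈ 0.2319.
MPK > n+δ = 0.106, so the economy is dynamically efficient (under-saving).

dynamically efficient; MPK ≈ 0.2319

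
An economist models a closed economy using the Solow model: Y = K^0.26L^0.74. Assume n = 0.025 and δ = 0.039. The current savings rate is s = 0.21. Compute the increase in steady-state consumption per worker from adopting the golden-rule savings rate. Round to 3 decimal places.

Δc ≈ 0.012

The effective depreciation rate is n + δ = 0.025 + 0.039 = 0.064.
Current steady state (s = 0.21): k* = (0.21/0.064)^(1/0.74) ≈ 4.9814, y* = 4.9814^0.26 ≈ 1.5181, c* = (1−0.21)·1.5181 ≈ 1.1993.
Golden rule sets MPK = n+δ: 0.26·k^(0.26−1) = 0.064, so k_gold = (0.26/0.064)^(1/0.74) ≈ 6.6480.
y_gold = 6.6480^0.26 ≈ 1.6364, c_gold = y_gold − 0.064·k_gold ≈ 1.2110.
Gain: Δc = 1.2110 − 1.1993 ≈ 0.0116.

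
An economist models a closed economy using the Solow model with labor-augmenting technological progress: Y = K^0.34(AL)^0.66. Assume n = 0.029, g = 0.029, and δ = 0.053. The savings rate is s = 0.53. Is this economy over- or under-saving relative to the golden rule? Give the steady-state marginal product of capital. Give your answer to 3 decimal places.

over-saving; MPK ≈ 0.071

n + g + δ = 0.029 + 0.029 + 0.053 = 0.111.
Steady-state k*: s·k^0.34 = 0.111·k gives k* = (0.53/0.111)^(1/0.66) ≈ 10.6836.
MPK = 0.34·10.6836^(-0.66) ≈ 0.0712.
MPK < n+g+δ = 0.111, so the economy is dynamically inefficient (over-saving).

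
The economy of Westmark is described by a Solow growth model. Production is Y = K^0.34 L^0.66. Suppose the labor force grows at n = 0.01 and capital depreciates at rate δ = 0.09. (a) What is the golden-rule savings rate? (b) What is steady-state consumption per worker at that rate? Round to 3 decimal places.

(a) s_gold = 0.340; (b) c_gold ≈ 1.240

n + δ = 0.01 + 0.09 = 0.1.
For Cobb-Douglas, s_gold equals capital's share: s_gold = 0.34.
Golden rule sets MPK = n+δ: 0.34·k^(0.34−1) = 0.1, so k_gold = (0.34/0.1)^(1/0.66) ≈ 6.3866.
y_gold = 6.3866^0.34 ≈ 1.8784; c_gold = (1−0.34)·y_gold ≈ 1.2398.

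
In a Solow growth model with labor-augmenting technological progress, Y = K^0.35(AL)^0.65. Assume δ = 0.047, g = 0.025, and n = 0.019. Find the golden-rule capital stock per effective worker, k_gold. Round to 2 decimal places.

k_gold ≈ 7.94

Break-even investment rate: n + g + δ = 0.019 + 0.025 + 0.047 = 0.091.
At the golden rule the marginal product of capital equals n+g+δ: 0.35·k^(0.35−1) = 0.091. Solving, k_gold = (0.35/0.091)^(1/0.65) ≈ 7.9440.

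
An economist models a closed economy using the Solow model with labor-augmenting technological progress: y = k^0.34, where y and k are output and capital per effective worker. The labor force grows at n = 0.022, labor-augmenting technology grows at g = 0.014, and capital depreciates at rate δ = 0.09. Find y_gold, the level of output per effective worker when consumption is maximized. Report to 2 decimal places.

Capital per effective worker breaks even when investment replaces (n + g + δ)·k; here n + g + δ = 0.126.
At the golden rule the marginal product of capital equals n+g+δ: 0.34·k^(0.34−1) = 0.126. Solving, k_gold = (0.34/0.126)^(1/0.66) ≈ 4.4998.
Output: y_gold = k_gold^0.34 = 4.4998^0.34 ≈ 1.6676.

y_gold ≈ 1.67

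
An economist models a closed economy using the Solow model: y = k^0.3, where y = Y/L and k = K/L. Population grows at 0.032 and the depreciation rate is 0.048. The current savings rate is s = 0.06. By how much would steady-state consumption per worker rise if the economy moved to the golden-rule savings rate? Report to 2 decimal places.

Δc ≈ 0.40

Capital per worker breaks even when investment replaces (n + δ)·k; here n + δ = 0.08.
Current steady state (s = 0.06): k* = (0.06/0.08)^(1/0.7) ≈ 0.6630, y* = 0.6630^0.3 ≈ 0.8840, c* = (1−0.06)·0.8840 ≈ 0.8310.
At the golden rule the marginal product of capital equals n+δ: 0.3·k^(0.3−1) = 0.08. Solving, k_gold = (0.3/0.08)^(1/0.7) ≈ 6.6076.
y_gold = 6.6076^0.3 ≈ 1.7620, c_gold = y_gold − 0.08·k_gold ≈ 1.2334.
Gain: Δc = 1.2334 − 0.8310 ≈ 0.4025.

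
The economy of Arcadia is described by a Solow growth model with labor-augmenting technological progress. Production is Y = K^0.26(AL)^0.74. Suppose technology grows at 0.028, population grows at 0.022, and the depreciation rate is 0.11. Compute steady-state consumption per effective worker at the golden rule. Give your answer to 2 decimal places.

c_gold ≈ 0.88

n + g + δ = 0.022 + 0.028 + 0.11 = 0.16.
Setting f'(k) = n+g+δ gives 0.26·k^(0.26−1) = 0.16, hence k_gold = (0.26/0.16)^(1/0.74) ≈ 1.9272.
y_gold = 1.9272^0.26 ≈ 1.1860.
c_gold = y_gold − (n+g+δ)·k_gold = 1.1860 − 0.16·1.9272 ≈ 0.8776.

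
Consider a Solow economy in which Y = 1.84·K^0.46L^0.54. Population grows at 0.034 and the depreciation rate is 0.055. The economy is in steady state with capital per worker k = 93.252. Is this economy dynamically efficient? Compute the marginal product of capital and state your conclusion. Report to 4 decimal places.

n + δ = 0.034 + 0.055 = 0.089.
MPK = 0.46·1.84·k^(0.46−1) = 0.46·1.84·93.252^(-0.54) ≈ 0.0731.
MPK < 0.089, so the economy is dynamically inefficient (over-saving).

dynamically inefficient; MPK ≈ 0.0731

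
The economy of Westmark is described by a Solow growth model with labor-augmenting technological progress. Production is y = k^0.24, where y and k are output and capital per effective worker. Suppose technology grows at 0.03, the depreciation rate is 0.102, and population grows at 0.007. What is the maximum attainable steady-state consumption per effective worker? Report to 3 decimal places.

Capital per effective worker breaks even when investment replaces (n + g + δ)·k; here n + g + δ = 0.139.
Maximizing c = f(k) − (n+g+δ)·k gives f'(k) = n+g+δ, i.e. 0.24·k^(0.24−1) = 0.139, so k_gold = (0.24/0.139)^(1/0.76) ≈ 2.0516.
y_gold = 2.0516^0.24 ≈ 1.1882.
c_gold = y_gold − (n+g+δ)·k_gold = 1.1882 − 0.139·2.0516 ≈ 0.9031.

c_gold ≈ 0.903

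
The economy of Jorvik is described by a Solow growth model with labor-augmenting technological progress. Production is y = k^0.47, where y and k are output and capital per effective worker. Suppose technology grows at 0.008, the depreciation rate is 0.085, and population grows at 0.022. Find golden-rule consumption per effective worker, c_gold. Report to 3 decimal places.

n + g + δ = 0.022 + 0.008 + 0.085 = 0.115.
At the golden rule the marginal product of capital equals n+g+δ: 0.47·k^(0.47−1) = 0.115. Solving, k_gold = (0.47/0.115)^(1/0.53) ≈ 14.2425.
y_gold = 14.2425^0.47 ≈ 3.4849.
c_gold = y_gold − (n+g+δ)·k_gold = 3.4849 − 0.115·14.2425 ≈ 1.8470.

c_gold ≈ 1.847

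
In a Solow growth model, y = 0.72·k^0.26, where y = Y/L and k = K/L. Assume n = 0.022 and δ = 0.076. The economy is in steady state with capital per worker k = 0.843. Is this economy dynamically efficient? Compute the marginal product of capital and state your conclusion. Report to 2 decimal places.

dynamically efficient; MPK ≈ 0.21

Capital per worker breaks even when investment replaces (n + δ)·k; here n + δ = 0.098.
MPK = 0.26·0.72·k^(0.26−1) = 0.26·0.72·0.843^(-0.74) ≈ 0.2124.
MPK > 0.098, so the economy is dynamically efficient (under-saving).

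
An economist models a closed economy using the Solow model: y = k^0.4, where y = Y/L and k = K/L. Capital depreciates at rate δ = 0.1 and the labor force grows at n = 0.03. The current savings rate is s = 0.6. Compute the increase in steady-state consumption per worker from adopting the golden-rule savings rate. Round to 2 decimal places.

n + δ = 0.03 + 0.1 = 0.13.
Current steady state (s = 0.6): k* = (0.6/0.13)^(1/0.6) ≈ 12.7942, y* = 12.7942^0.4 ≈ 2.7721, c* = (1−0.6)·2.7721 ≈ 1.1088.
Golden rule sets MPK = n+δ: 0.4·k^(0.4−1) = 0.13, so k_gold = (0.4/0.13)^(1/0.6) ≈ 6.5092.
y_gold = 6.5092^0.4 ≈ 2.1155, c_gold = y_gold − 0.13·k_gold ≈ 1.2693.
Gain: Δc = 1.2693 − 1.1088 ≈ 0.1605.

Δc ≈ 0.16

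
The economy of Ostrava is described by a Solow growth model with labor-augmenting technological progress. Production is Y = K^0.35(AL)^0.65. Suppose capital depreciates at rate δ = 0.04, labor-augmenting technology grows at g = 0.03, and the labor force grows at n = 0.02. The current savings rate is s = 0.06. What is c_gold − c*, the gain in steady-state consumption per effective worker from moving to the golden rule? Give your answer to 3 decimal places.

Δc ≈ 0.595

n + g + δ = 0.02 + 0.03 + 0.04 = 0.09.
Current steady state (s = 0.06): k* = (0.06/0.09)^(1/0.65) ≈ 0.5359, y* = 0.5359^0.35 ≈ 0.8039, c* = (1−0.06)·0.8039 ≈ 0.7556.
Maximizing c = f(k) − (n+g+δ)·k gives f'(k) = n+g+δ, i.e. 0.35·k^(0.35−1) = 0.09, so k_gold = (0.35/0.09)^(1/0.65) ≈ 8.0802.
y_gold = 8.0802^0.35 ≈ 2.0778, c_gold = y_gold − 0.09·k_gold ≈ 1.3506.
Gain: Δc = 1.3506 − 0.7556 ≈ 0.5949.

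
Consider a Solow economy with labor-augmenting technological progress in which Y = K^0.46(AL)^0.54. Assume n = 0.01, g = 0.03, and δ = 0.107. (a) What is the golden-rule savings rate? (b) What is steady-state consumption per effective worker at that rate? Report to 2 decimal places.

(a) s_gold = 0.46; (b) c_gold ≈ 1.43

Capital per effective worker breaks even when investment replaces (n + g + δ)·k; here n + g + δ = 0.147.
For Cobb-Douglas, s_gold equals capital's share: s_gold = 0.46.
Setting f'(k) = n+g+δ gives 0.46·k^(0.46−1) = 0.147, hence k_gold = (0.46/0.147)^(1/0.54) ≈ 8.2696.
y_gold = 8.2696^0.46 ≈ 2.6427; c_gold = (1−0.46)·y_gold ≈ 1.4270.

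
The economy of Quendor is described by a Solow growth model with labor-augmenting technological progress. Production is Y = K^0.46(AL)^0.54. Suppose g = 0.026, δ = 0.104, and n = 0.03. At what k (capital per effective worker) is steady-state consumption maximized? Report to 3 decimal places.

Break-even investment rate: n + g + δ = 0.03 + 0.026 + 0.104 = 0.16.
Setting f'(k) = n+g+δ gives 0.46·k^(0.46−1) = 0.16, hence k_gold = (0.46/0.16)^(1/0.54) ≈ 7.0685.

k_gold ≈ 7.069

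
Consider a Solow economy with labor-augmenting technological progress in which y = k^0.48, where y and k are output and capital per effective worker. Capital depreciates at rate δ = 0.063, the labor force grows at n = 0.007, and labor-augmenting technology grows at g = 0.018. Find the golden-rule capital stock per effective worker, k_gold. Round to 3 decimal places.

Capital per effective worker breaks even when investment replaces (n + g + δ)·k; here n + g + δ = 0.088.
Maximizing c = f(k) − (n+g+δ)·k gives f'(k) = n+g+δ, i.e. 0.48·k^(0.48−1) = 0.088, so k_gold = (0.48/0.088)^(1/0.52) ≈ 26.1122.

k_gold ≈ 26.112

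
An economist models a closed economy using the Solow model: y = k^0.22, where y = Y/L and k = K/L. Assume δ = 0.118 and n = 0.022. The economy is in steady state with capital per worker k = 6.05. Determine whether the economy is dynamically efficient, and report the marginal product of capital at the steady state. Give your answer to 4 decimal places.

Break-even investment rate: n + δ = 0.022 + 0.118 = 0.14.
MPK = 0.22·k^(0.22−1) = 0.22·6.05^(-0.78) ≈ 0.0540.
MPK < 0.14, so the economy is dynamically inefficient (over-saving).

dynamically inefficient; MPK ≈ 0.0540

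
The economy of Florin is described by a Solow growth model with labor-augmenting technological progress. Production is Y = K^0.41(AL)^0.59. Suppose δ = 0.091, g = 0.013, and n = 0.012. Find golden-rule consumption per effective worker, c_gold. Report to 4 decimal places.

c_gold ≈ 1.4187

Break-even investment rate: n + g + δ = 0.012 + 0.013 + 0.091 = 0.116.
Golden rule sets MPK = n+g+δ: 0.41·k^(0.41−1) = 0.116, so k_gold = (0.41/0.116)^(1/0.59) ≈ 8.4990.
y_gold = 8.4990^0.41 ≈ 2.4046.
c_gold = y_gold − (n+g+δ)·k_gold = 2.4046 − 0.116·8.4990 ≈ 1.4187.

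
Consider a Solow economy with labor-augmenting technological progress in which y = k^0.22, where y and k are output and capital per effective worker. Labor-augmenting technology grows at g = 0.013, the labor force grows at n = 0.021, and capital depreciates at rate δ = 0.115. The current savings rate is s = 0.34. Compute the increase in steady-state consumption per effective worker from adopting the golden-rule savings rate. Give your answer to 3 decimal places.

Capital per effective worker breaks even when investment replaces (n + g + δ)·k; here n + g + δ = 0.149.
Current steady state (s = 0.34): k* = (0.34/0.149)^(1/0.78) ≈ 2.8797, y* = 2.8797^0.22 ≈ 1.2620, c* = (1−0.34)·1.2620 ≈ 0.8329.
At the golden rule the marginal product of capital equals n+g+δ: 0.22·k^(0.22−1) = 0.149. Solving, k_gold = (0.22/0.149)^(1/0.78) ≈ 1.6480.
y_gold = 1.6480^0.22 ≈ 1.1162, c_gold = y_gold − 0.149·k_gold ≈ 0.8706.
Gain: Δc = 0.8706 − 0.8329 ≈ 0.0377.

Δc ≈ 0.038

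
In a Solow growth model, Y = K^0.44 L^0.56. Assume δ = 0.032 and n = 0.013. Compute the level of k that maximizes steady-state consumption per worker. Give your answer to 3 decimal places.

The effective depreciation rate is n + δ = 0.013 + 0.032 = 0.045.
At the golden rule the marginal product of capital equals n+δ: 0.44·k^(0.44−1) = 0.045. Solving, k_gold = (0.44/0.045)^(1/0.56) ≈ 58.6524.

k_gold ≈ 58.652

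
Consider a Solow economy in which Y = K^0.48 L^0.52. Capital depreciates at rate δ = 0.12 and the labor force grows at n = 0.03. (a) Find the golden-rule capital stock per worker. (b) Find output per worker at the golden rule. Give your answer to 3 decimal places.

Capital per worker breaks even when investment replaces (n + δ)·k; here n + δ = 0.15.
Setting f'(k) = n+δ gives 0.48·k^(0.48−1) = 0.15, hence k_gold = (0.48/0.15)^(1/0.52) ≈ 9.3636.
y_gold = 9.3636^0.48 ≈ 2.9261.

(a) k_gold ≈ 9.364; (b) y_gold ≈ 2.926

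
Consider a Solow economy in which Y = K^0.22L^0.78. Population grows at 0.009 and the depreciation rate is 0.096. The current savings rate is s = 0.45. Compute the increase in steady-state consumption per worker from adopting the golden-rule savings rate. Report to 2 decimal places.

Δc ≈ 0.13

The effective depreciation rate is n + δ = 0.009 + 0.096 = 0.105.
Current steady state (s = 0.45): k* = (0.45/0.105)^(1/0.78) ≈ 6.4608, y* = 6.4608^0.22 ≈ 1.5075, c* = (1−0.45)·1.5075 ≈ 0.8291.
At the golden rule the marginal product of capital equals n+δ: 0.22·k^(0.22−1) = 0.105. Solving, k_gold = (0.22/0.105)^(1/0.78) ≈ 2.5813.
y_gold = 2.5813^0.22 ≈ 1.2320, c_gold = y_gold − 0.105·k_gold ≈ 0.9609.
Gain: Δc = 0.9609 − 0.8291 ≈ 0.1318.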